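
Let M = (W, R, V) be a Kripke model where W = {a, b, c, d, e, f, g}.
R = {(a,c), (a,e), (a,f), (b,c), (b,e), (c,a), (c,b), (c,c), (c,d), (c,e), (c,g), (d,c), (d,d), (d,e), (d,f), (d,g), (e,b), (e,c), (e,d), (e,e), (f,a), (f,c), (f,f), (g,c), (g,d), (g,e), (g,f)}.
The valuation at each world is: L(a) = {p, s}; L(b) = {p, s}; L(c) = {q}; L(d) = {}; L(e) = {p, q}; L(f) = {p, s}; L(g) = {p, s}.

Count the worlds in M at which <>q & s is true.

Let φ = <>q & s. Evaluate φ at each world:
  a (successors {c, e, f}): φ is true.
  b (successors {c, e}): φ is true.
  c (successors {a, b, c, d, e, g}): φ is false.
  d (successors {c, d, e, f, g}): φ is false.
  e (successors {b, c, d, e}): φ is false.
  f (successors {a, c, f}): φ is true.
  g (successors {c, d, e, f}): φ is true.
For instance, at b:
  At b: <>q is true, s is true, so <>q & s is true.
    At b: <>q requires q at some successor in {c, e}.
      q holds at c, so <>q is true at b.
Satisfying worlds: {a, b, f, g}

4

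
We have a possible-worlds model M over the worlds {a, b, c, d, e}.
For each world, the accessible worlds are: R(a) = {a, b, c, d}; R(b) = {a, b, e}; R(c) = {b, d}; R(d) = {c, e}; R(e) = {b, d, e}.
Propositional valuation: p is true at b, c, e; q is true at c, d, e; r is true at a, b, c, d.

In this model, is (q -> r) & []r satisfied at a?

Recall that []ψ holds at a world iff ψ holds at every accessible world, and <>ψ holds iff ψ holds at some accessible world.
At a: q -> r is true, []r is true, so (q -> r) & []r is true.
  At a: []r requires r at every successor {a, b, c, d}.
    At a: r is true.
    At b: r is true.
    At c: r is true.
    At d: r is true.
  So []r is true at a.

Yes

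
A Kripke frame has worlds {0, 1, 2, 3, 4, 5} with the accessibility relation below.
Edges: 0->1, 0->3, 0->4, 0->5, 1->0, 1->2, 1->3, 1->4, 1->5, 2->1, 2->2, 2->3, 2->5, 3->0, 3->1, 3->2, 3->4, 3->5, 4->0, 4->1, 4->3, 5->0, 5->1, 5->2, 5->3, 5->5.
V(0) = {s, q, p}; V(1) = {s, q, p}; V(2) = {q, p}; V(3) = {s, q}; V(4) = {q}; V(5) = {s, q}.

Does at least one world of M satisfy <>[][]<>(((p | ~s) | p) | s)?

Yes

Let φ = <>[][]<>(((p | ~s) | p) | s). Evaluate φ at each world:
  0 (successors {1, 3, 4, 5}): φ is true.
  1 (successors {0, 2, 3, 4, 5}): φ is true.
  2 (successors {1, 2, 3, 5}): φ is true.
  3 (successors {0, 1, 2, 4, 5}): φ is true.
  4 (successors {0, 1, 3}): φ is true.
  5 (successors {0, 1, 2, 3, 5}): φ is true.
Detail at 0 (witness):
  At 0: <>[][]<>(((p | ~s) | p) | s) requires [][]<>(((p | ~s) | p) | s) at some successor in {1, 3, 4, 5}.
    [][]<>(((p | ~s) | p) | s) holds at 1, so <>[][]<>(((p | ~s) | p) | s) is true at 0.
      At 1: [][]<>(((p | ~s) | p) | s) requires []<>(((p | ~s) | p) | s) at every successor {0, 2, 3, 4, 5}.
        At 0: []<>(((p | ~s) | p) | s) is true.
        At 2: []<>(((p | ~s) | p) | s) is true.
        At 3: []<>(((p | ~s) | p) | s) is true.
        At 4: []<>(((p | ~s) | p) | s) is true.
        At 5: []<>(((p | ~s) | p) | s) is true.
      So [][]<>(((p | ~s) | p) | s) is true at 1.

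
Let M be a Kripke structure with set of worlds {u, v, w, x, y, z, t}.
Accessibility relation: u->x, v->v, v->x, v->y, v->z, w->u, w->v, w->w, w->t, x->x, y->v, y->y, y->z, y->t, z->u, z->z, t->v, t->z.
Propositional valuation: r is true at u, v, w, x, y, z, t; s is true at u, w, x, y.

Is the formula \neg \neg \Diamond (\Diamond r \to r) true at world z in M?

Yes

Recall that \Diamond ψ holds at a world iff ψ holds at some accessible world.
At z: \neg \Diamond (\Diamond r \to r) is false, so \neg \neg \Diamond (\Diamond r \to r) is true.
  At z: \Diamond (\Diamond r \to r) is true, so \neg \Diamond (\Diamond r \to r) is false.
    At z: \Diamond (\Diamond r \to r) requires \Diamond r \to r at some successor in {u, z}.
      \Diamond r \to r holds at u, so \Diamond (\Diamond r \to r) is true at z.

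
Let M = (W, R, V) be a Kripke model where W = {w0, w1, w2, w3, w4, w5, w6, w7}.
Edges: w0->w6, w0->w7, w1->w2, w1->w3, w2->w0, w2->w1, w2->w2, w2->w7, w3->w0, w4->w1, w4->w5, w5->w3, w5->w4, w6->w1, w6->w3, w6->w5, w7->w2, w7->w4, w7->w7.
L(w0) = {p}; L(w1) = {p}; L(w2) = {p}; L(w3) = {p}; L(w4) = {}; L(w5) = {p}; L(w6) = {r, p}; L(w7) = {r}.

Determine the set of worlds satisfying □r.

w0

Recall that □ψ holds at a world iff ψ holds at every accessible world, and ◇ψ holds iff ψ holds at some accessible world.
Let φ = □r. Evaluate φ at each world:
  w0 (successors {w6, w7}): φ is true.
  w1 (successors {w2, w3}): φ is false.
  w2 (successors {w0, w1, w2, w7}): φ is false.
  w3 (successors {w0}): φ is false.
  w4 (successors {w1, w5}): φ is false.
  w5 (successors {w3, w4}): φ is false.
  w6 (successors {w1, w3, w5}): φ is false.
  w7 (successors {w2, w4, w7}): φ is false.
For instance, at w2:
  At w2: □r requires r at every successor {w0, w1, w2, w7}.
    r fails at w0, so □r is false at w2.
Satisfying worlds: {w0}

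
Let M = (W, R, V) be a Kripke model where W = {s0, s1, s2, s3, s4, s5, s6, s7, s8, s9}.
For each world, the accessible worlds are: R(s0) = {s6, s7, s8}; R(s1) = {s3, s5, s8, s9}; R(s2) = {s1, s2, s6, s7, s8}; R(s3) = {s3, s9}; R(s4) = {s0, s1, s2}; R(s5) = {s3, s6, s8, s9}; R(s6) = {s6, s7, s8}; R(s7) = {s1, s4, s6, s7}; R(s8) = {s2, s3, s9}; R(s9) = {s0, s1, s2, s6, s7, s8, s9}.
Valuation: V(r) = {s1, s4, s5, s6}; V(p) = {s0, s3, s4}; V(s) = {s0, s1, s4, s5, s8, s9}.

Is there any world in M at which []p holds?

No

Let φ = []p. Evaluate φ at each world:
  s0 (successors {s6, s7, s8}): φ is false.
  s1 (successors {s3, s5, s8, s9}): φ is false.
  s2 (successors {s1, s2, s6, s7, s8}): φ is false.
  s3 (successors {s3, s9}): φ is false.
  s4 (successors {s0, s1, s2}): φ is false.
  s5 (successors {s3, s6, s8, s9}): φ is false.
  s6 (successors {s6, s7, s8}): φ is false.
  s7 (successors {s1, s4, s6, s7}): φ is false.
  s8 (successors {s2, s3, s9}): φ is false.
  s9 (successors {s0, s1, s2, s6, s7, s8, s9}): φ is false.
For instance, at s1:
  At s1: []p requires p at every successor {s3, s5, s8, s9}.
    p fails at s5, so []p is false at s1.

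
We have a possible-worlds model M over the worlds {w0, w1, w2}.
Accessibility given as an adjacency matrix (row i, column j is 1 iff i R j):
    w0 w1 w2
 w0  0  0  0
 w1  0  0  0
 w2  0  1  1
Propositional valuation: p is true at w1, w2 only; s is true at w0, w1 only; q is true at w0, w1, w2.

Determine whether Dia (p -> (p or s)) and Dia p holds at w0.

No

At w0: Dia (p -> (p or s)) is false, Dia p is false, so Dia (p -> (p or s)) and Dia p is false.
  At w0: no accessible worlds, so Dia (p -> (p or s)) is false.
  At w0: no accessible worlds, so Dia p is false.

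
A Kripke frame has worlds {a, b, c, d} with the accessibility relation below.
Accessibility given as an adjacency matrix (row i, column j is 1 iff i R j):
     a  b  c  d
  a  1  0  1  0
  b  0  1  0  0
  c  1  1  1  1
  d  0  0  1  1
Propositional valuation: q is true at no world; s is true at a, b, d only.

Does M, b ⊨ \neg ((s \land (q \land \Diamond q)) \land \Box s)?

Yes

At b: (s \land (q \land \Diamond q)) \land \Box s is false, so \neg ((s \land (q \land \Diamond q)) \land \Box s) is true.
  At b: s \land (q \land \Diamond q) is false, \Box s is true, so (s \land (q \land \Diamond q)) \land \Box s is false.
    At b: s is true, q \land \Diamond q is false, so s \land (q \land \Diamond q) is false.
      At b: q is false, \Diamond q is false, so q \land \Diamond q is false.
    At b: \Box s requires s at every successor {b}.
      At b: s is true.
    So \Box s is true at b.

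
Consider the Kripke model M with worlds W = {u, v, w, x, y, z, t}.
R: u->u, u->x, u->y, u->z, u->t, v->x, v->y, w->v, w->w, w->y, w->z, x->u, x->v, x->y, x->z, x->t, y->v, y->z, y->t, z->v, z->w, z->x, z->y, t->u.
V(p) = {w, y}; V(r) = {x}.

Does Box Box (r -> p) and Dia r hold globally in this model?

No

Let φ = Box Box (r -> p) and Dia r. Evaluate φ at each world:
  u (successors {u, x, y, z, t}): φ is false.
  v (successors {x, y}): φ is true.
  w (successors {v, w, y, z}): φ is false.
  x (successors {u, v, y, z, t}): φ is false.
  y (successors {v, z, t}): φ is false.
  z (successors {v, w, x, y}): φ is false.
  t (successors {u}): φ is false.
Detail at u (counterexample):
  At u: Box Box (r -> p) is false, Dia r is true, so Box Box (r -> p) and Dia r is false.
    At u: Box Box (r -> p) requires Box (r -> p) at every successor {u, x, y, z, t}.
      Box (r -> p) fails at u, so Box Box (r -> p) is false at u.
    At u: Dia r requires r at some successor in {u, x, y, z, t}.
      r holds at x, so Dia r is true at u.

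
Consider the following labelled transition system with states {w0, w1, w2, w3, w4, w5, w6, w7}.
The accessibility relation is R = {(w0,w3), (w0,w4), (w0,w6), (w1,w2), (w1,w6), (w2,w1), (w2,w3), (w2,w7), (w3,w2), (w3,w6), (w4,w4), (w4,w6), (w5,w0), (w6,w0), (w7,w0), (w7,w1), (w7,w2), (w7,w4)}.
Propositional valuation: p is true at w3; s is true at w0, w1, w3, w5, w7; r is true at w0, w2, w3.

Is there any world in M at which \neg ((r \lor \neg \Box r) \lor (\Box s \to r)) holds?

Recall that \Box ψ holds at a world iff ψ holds at every accessible world, and \Diamond ψ holds iff ψ holds at some accessible world.
Let φ = \neg ((r \lor \neg \Box r) \lor (\Box s \to r)). Evaluate φ at each world:
  w0 (successors {w3, w4, w6}): φ is false.
  w1 (successors {w2, w6}): φ is false.
  w2 (successors {w1, w3, w7}): φ is false.
  w3 (successors {w2, w6}): φ is false.
  w4 (successors {w4, w6}): φ is false.
  w5 (successors {w0}): φ is true.
  w6 (successors {w0}): φ is true.
  w7 (successors {w0, w1, w2, w4}): φ is false.
Detail at w5 (witness):
  At w5: (r \lor \neg \Box r) \lor (\Box s \to r) is false, so \neg ((r \lor \neg \Box r) \lor (\Box s \to r)) is true.
    At w5: r \lor \neg \Box r is false, \Box s \to r is false, so (r \lor \neg \Box r) \lor (\Box s \to r) is false.
      At w5: r is false, \neg \Box r is false, so r \lor \neg \Box r is false.
      At w5: \Box s is true, r is false, so \Box s \to r is false.

Yes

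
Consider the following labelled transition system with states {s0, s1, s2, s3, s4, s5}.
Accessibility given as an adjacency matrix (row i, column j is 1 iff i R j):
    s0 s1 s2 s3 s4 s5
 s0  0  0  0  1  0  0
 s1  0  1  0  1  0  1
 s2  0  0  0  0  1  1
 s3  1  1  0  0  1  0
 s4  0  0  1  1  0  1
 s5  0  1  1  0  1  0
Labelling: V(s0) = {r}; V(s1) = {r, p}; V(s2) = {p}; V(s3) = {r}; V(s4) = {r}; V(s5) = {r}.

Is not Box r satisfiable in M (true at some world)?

Yes

Let φ = not Box r. Evaluate φ at each world:
  s0 (successors {s3}): φ is false.
  s1 (successors {s1, s3, s5}): φ is false.
  s2 (successors {s4, s5}): φ is false.
  s3 (successors {s0, s1, s4}): φ is false.
  s4 (successors {s2, s3, s5}): φ is true.
  s5 (successors {s1, s2, s4}): φ is true.
Detail at s4 (witness):
  At s4: Box r is false, so not Box r is true.
    At s4: Box r requires r at every successor {s2, s3, s5}.
      r fails at s2, so Box r is false at s4.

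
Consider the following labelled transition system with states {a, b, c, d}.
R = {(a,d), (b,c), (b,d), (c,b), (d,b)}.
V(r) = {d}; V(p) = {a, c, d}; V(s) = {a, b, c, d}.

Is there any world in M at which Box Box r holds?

No

Let φ = Box Box r. Evaluate φ at each world:
  a (successors {d}): φ is false.
  b (successors {c, d}): φ is false.
  c (successors {b}): φ is false.
  d (successors {b}): φ is false.
For instance, at d:
  At d: Box Box r requires Box r at every successor {b}.
    Box r fails at b, so Box Box r is false at d.
      At b: Box r requires r at every successor {c, d}.
        r fails at c, so Box r is false at b.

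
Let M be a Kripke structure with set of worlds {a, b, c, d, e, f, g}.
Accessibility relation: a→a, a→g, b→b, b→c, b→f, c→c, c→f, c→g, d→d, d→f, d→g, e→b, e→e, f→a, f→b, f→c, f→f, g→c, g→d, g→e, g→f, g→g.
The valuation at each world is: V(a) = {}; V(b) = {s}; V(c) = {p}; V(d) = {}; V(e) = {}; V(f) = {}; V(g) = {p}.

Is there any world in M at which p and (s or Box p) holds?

Recall that Box ψ holds at a world iff ψ holds at every accessible world, and Dia ψ holds iff ψ holds at some accessible world.
Let φ = p and (s or Box p). Evaluate φ at each world:
  a (successors {a, g}): φ is false.
  b (successors {b, c, f}): φ is false.
  c (successors {c, f, g}): φ is false.
  d (successors {d, f, g}): φ is false.
  e (successors {b, e}): φ is false.
  f (successors {a, b, c, f}): φ is false.
  g (successors {c, d, e, f, g}): φ is false.
For instance, at a:
  At a: p is false, s or Box p is false, so p and (s or Box p) is false.
    At a: s is false, Box p is false, so s or Box p is false.
      At a: Box p requires p at every successor {a, g}.
        p fails at a, so Box p is false at a.

No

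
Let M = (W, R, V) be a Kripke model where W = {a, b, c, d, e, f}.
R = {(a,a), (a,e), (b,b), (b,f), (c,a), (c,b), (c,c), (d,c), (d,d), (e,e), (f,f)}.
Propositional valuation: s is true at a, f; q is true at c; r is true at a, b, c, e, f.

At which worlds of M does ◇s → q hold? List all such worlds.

c, d, e

Let φ = ◇s → q. Evaluate φ at each world:
  a (successors {a, e}): φ is false.
  b (successors {b, f}): φ is false.
  c (successors {a, b, c}): φ is true.
  d (successors {c, d}): φ is true.
  e (successors {e}): φ is true.
  f (successors {f}): φ is false.
For instance, at c:
  At c: ◇s is true, q is true, so ◇s → q is true.
    At c: ◇s requires s at some successor in {a, b, c}.
      s holds at a, so ◇s is true at c.
Satisfying worlds: {c, d, e}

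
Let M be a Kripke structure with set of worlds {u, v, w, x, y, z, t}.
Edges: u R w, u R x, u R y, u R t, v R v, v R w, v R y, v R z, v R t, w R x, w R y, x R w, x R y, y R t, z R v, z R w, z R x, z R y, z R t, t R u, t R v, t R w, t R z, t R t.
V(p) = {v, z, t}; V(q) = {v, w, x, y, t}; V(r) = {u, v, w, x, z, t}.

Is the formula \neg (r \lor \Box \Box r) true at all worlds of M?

No

Let φ = \neg (r \lor \Box \Box r). Evaluate φ at each world:
  u (successors {w, x, y, t}): φ is false.
  v (successors {v, w, y, z, t}): φ is false.
  w (successors {x, y}): φ is false.
  x (successors {w, y}): φ is false.
  y (successors {t}): φ is false.
  z (successors {v, w, x, y, t}): φ is false.
  t (successors {u, v, w, z, t}): φ is false.
Detail at u (counterexample):
  At u: r \lor \Box \Box r is true, so \neg (r \lor \Box \Box r) is false.
    At u: r is true, \Box \Box r is false, so r \lor \Box \Box r is true.
      At u: \Box \Box r requires \Box r at every successor {w, x, y, t}.
        \Box r fails at w, so \Box \Box r is false at u.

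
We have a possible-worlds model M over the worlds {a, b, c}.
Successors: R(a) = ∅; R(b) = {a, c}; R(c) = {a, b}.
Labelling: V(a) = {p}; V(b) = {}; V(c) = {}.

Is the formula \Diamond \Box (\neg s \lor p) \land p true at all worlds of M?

No

Let φ = \Diamond \Box (\neg s \lor p) \land p. Evaluate φ at each world:
  a (successors ∅): φ is false.
  b (successors {a, c}): φ is false.
  c (successors {a, b}): φ is false.
Detail at a (counterexample):
  At a: \Diamond \Box (\neg s \lor p) is false, p is true, so \Diamond \Box (\neg s \lor p) \land p is false.
    At a: no accessible worlds, so \Diamond \Box (\neg s \lor p) is false.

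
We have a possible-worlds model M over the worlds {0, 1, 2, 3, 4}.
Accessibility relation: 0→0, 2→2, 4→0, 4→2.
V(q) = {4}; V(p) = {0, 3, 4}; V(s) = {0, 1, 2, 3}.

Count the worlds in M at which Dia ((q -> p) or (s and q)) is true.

3

Let φ = Dia ((q -> p) or (s and q)). Evaluate φ at each world:
  0 (successors {0}): φ is true.
  1 (successors ∅): φ is false.
  2 (successors {2}): φ is true.
  3 (successors ∅): φ is false.
  4 (successors {0, 2}): φ is true.
For instance, at 4:
  At 4: Dia ((q -> p) or (s and q)) requires (q -> p) or (s and q) at some successor in {0, 2}.
    (q -> p) or (s and q) holds at 0, so Dia ((q -> p) or (s and q)) is true at 4.
Satisfying worlds: {0, 2, 4}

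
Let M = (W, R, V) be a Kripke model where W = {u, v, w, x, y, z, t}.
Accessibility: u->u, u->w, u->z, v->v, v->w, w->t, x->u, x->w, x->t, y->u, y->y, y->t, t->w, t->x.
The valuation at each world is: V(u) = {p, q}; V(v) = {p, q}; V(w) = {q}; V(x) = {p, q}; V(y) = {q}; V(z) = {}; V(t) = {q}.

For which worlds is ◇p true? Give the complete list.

Recall that ◇ψ holds at a world iff ψ holds at some accessible world.
Let φ = ◇p. Evaluate φ at each world:
  u (successors {u, w, z}): φ is true.
  v (successors {v, w}): φ is true.
  w (successors {t}): φ is false.
  x (successors {u, w, t}): φ is true.
  y (successors {u, y, t}): φ is true.
  z (successors ∅): φ is false.
  t (successors {w, x}): φ is true.
For instance, at t:
  At t: ◇p requires p at some successor in {w, x}.
    p holds at x, so ◇p is true at t.
Satisfying worlds: {u, v, x, y, t}

u, v, x, y, t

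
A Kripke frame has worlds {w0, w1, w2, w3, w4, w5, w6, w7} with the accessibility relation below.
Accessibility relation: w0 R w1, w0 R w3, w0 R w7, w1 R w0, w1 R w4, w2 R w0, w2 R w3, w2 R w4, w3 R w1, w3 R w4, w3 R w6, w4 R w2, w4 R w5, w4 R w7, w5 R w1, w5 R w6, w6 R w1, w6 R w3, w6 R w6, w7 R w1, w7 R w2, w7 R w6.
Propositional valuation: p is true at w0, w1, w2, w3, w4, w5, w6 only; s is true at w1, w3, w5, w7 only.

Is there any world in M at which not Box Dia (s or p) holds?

Let φ = not Box Dia (s or p). Evaluate φ at each world:
  w0 (successors {w1, w3, w7}): φ is false.
  w1 (successors {w0, w4}): φ is false.
  w2 (successors {w0, w3, w4}): φ is false.
  w3 (successors {w1, w4, w6}): φ is false.
  w4 (successors {w2, w5, w7}): φ is false.
  w5 (successors {w1, w6}): φ is false.
  w6 (successors {w1, w3, w6}): φ is false.
  w7 (successors {w1, w2, w6}): φ is false.
For instance, at w0:
  At w0: Box Dia (s or p) is true, so not Box Dia (s or p) is false.
    At w0: Box Dia (s or p) requires Dia (s or p) at every successor {w1, w3, w7}.
      At w1: Dia (s or p) is true.
      At w3: Dia (s or p) is true.
      At w7: Dia (s or p) is true.
    So Box Dia (s or p) is true at w0.

No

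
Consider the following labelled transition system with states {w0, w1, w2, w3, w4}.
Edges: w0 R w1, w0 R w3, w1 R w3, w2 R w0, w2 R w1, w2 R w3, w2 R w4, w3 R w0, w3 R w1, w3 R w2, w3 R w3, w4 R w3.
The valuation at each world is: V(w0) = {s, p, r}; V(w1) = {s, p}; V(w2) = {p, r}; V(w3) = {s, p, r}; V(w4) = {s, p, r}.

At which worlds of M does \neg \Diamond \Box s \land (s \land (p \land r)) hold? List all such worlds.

Let φ = \neg \Diamond \Box s \land (s \land (p \land r)). Evaluate φ at each world:
  w0 (successors {w1, w3}): φ is false.
  w1 (successors {w3}): φ is false.
  w2 (successors {w0, w1, w3, w4}): φ is false.
  w3 (successors {w0, w1, w2, w3}): φ is false.
  w4 (successors {w3}): φ is true.
For instance, at w1:
  At w1: \neg \Diamond \Box s is true, s \land (p \land r) is false, so \neg \Diamond \Box s \land (s \land (p \land r)) is false.
    At w1: \Diamond \Box s is false, so \neg \Diamond \Box s is true.
      At w1: \Diamond \Box s requires \Box s at some successor in {w3}.
        At w3: \Box s is false.
      So \Diamond \Box s is false at w1.
Satisfying worlds: {w4}

w4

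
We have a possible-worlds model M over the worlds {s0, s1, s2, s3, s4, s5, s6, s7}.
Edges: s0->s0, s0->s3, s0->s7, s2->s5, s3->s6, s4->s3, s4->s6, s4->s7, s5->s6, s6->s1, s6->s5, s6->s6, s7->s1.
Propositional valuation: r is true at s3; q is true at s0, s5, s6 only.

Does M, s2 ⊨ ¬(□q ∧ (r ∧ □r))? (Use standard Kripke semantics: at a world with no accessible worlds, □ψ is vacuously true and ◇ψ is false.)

Yes

At s2: □q ∧ (r ∧ □r) is false, so ¬(□q ∧ (r ∧ □r)) is true.
  At s2: □q is true, r ∧ □r is false, so □q ∧ (r ∧ □r) is false.
    At s2: □q requires q at every successor {s5}.
      At s5: q is true.
    So □q is true at s2.
    At s2: r is false, □r is false, so r ∧ □r is false.
      At s2: □r requires r at every successor {s5}.
        r fails at s5, so □r is false at s2.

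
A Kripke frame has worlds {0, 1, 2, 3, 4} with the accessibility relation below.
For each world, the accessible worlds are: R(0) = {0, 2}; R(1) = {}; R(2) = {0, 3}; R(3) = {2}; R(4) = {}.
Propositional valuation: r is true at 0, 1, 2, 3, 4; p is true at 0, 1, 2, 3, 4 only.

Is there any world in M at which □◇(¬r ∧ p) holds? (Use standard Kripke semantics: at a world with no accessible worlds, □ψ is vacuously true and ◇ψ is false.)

Recall that □ψ holds at a world iff ψ holds at every accessible world, and ◇ψ holds iff ψ holds at some accessible world.
Let φ = □◇(¬r ∧ p). Evaluate φ at each world:
  0 (successors {0, 2}): φ is false.
  1 (successors ∅): φ is true.
  2 (successors {0, 3}): φ is false.
  3 (successors {2}): φ is false.
  4 (successors ∅): φ is true.
Detail at 1 (witness):
  At 1: no accessible worlds, so □◇(¬r ∧ p) holds vacuously.

Yes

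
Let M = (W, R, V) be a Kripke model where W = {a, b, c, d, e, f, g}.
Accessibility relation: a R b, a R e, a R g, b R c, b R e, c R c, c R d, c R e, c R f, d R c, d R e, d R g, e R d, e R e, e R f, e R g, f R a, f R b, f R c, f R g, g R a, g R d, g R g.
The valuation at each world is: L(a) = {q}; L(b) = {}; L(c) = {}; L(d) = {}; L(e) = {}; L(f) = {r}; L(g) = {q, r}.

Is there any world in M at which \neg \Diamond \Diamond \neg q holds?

No

Let φ = \neg \Diamond \Diamond \neg q. Evaluate φ at each world:
  a (successors {b, e, g}): φ is false.
  b (successors {c, e}): φ is false.
  c (successors {c, d, e, f}): φ is false.
  d (successors {c, e, g}): φ is false.
  e (successors {d, e, f, g}): φ is false.
  f (successors {a, b, c, g}): φ is false.
  g (successors {a, d, g}): φ is false.
For instance, at e:
  At e: \Diamond \Diamond \neg q is true, so \neg \Diamond \Diamond \neg q is false.
    At e: \Diamond \Diamond \neg q requires \Diamond \neg q at some successor in {d, e, f, g}.
      \Diamond \neg q holds at d, so \Diamond \Diamond \neg q is true at e.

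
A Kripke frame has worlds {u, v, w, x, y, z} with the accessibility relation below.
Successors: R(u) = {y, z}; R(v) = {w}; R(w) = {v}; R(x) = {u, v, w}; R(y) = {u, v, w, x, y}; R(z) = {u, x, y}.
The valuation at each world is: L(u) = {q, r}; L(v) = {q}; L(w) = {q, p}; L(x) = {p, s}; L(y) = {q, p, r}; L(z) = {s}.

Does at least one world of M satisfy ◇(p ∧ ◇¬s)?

Let φ = ◇(p ∧ ◇¬s). Evaluate φ at each world:
  u (successors {y, z}): φ is true.
  v (successors {w}): φ is true.
  w (successors {v}): φ is false.
  x (successors {u, v, w}): φ is true.
  y (successors {u, v, w, x, y}): φ is true.
  z (successors {u, x, y}): φ is true.
Detail at u (witness):
  At u: ◇(p ∧ ◇¬s) requires p ∧ ◇¬s at some successor in {y, z}.
    p ∧ ◇¬s holds at y, so ◇(p ∧ ◇¬s) is true at u.
      At y: p is true, ◇¬s is true, so p ∧ ◇¬s is true.

Yes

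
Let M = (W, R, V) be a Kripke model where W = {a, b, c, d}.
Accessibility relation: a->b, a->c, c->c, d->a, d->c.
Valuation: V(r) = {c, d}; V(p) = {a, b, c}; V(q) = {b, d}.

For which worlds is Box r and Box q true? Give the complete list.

Let φ = Box r and Box q. Evaluate φ at each world:
  a (successors {b, c}): φ is false.
  b (successors ∅): φ is true.
  c (successors {c}): φ is false.
  d (successors {a, c}): φ is false.
For instance, at d:
  At d: Box r is false, Box q is false, so Box r and Box q is false.
    At d: Box r requires r at every successor {a, c}.
      r fails at a, so Box r is false at d.
    At d: Box q requires q at every successor {a, c}.
      q fails at a, so Box q is false at d.
Satisfying worlds: {b}

b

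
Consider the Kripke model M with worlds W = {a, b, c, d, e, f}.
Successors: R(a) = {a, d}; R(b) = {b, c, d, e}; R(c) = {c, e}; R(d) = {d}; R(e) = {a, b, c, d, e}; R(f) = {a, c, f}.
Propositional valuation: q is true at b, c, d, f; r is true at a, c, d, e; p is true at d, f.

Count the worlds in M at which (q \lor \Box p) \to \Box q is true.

3

Let φ = (q \lor \Box p) \to \Box q. Evaluate φ at each world:
  a (successors {a, d}): φ is true.
  b (successors {b, c, d, e}): φ is false.
  c (successors {c, e}): φ is false.
  d (successors {d}): φ is true.
  e (successors {a, b, c, d, e}): φ is true.
  f (successors {a, c, f}): φ is false.
For instance, at a:
  At a: q \lor \Box p is false, \Box q is false, so (q \lor \Box p) \to \Box q is true.
    At a: q is false, \Box p is false, so q \lor \Box p is false.
      At a: \Box p requires p at every successor {a, d}.
        p fails at a, so \Box p is false at a.
    At a: \Box q requires q at every successor {a, d}.
      q fails at a, so \Box q is false at a.
Satisfying worlds: {a, d, e}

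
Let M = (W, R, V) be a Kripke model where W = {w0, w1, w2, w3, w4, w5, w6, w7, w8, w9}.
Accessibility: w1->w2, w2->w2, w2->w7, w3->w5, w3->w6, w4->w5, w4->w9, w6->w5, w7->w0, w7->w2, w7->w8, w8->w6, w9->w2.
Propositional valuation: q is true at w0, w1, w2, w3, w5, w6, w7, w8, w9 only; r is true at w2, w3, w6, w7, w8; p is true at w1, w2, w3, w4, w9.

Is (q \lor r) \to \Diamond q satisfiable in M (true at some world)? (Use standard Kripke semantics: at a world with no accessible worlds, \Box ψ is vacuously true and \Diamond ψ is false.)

Let φ = (q \lor r) \to \Diamond q. Evaluate φ at each world:
  w0 (successors ∅): φ is false.
  w1 (successors {w2}): φ is true.
  w2 (successors {w2, w7}): φ is true.
  w3 (successors {w5, w6}): φ is true.
  w4 (successors {w5, w9}): φ is true.
  w5 (successors ∅): φ is false.
  w6 (successors {w5}): φ is true.
  w7 (successors {w0, w2, w8}): φ is true.
  w8 (successors {w6}): φ is true.
  w9 (successors {w2}): φ is true.
Detail at w1 (witness):
  At w1: q \lor r is true, \Diamond q is true, so (q \lor r) \to \Diamond q is true.
    At w1: \Diamond q requires q at some successor in {w2}.
      q holds at w2, so \Diamond q is true at w1.

Yes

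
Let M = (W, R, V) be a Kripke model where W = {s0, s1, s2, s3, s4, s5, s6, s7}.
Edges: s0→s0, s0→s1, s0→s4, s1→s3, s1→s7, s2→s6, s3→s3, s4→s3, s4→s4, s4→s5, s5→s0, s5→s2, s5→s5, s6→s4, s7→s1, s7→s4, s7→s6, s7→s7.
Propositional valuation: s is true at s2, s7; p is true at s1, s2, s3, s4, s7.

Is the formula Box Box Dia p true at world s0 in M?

Yes

At s0: Box Box Dia p requires Box Dia p at every successor {s0, s1, s4}.
    At s0: Box Dia p requires Dia p at every successor {s0, s1, s4}.
      At s0: Dia p is true.
      At s1: Dia p is true.
      At s4: Dia p is true.
    So Box Dia p is true at s0.
    At s1: Box Dia p requires Dia p at every successor {s3, s7}.
      At s3: Dia p is true.
      At s7: Dia p is true.
    So Box Dia p is true at s1.
    At s4: Box Dia p requires Dia p at every successor {s3, s4, s5}.
      At s3: Dia p is true.
      At s4: Dia p is true.
      At s5: Dia p is true.
    So Box Dia p is true at s4.
So Box Box Dia p is true at s0.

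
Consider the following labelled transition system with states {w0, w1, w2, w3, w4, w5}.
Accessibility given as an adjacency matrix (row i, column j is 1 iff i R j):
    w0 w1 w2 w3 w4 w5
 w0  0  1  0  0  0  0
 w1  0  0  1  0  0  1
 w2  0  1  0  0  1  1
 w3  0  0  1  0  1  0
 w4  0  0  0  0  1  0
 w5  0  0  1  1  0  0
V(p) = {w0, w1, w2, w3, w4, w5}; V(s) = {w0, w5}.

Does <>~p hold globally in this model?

No

Let φ = <>~p. Evaluate φ at each world:
  w0 (successors {w1}): φ is false.
  w1 (successors {w2, w5}): φ is false.
  w2 (successors {w1, w4, w5}): φ is false.
  w3 (successors {w2, w4}): φ is false.
  w4 (successors {w4}): φ is false.
  w5 (successors {w2, w3}): φ is false.
Detail at w0 (counterexample):
  At w0: <>~p requires ~p at some successor in {w1}.
    At w1: ~p is false.
  So <>~p is false at w0.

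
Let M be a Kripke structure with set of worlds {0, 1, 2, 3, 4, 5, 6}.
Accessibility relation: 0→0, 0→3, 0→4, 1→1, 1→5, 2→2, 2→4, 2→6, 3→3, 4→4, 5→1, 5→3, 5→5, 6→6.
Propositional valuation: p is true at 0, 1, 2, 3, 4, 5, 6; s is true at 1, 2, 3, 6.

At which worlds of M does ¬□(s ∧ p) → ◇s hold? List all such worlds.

Let φ = ¬□(s ∧ p) → ◇s. Evaluate φ at each world:
  0 (successors {0, 3, 4}): φ is true.
  1 (successors {1, 5}): φ is true.
  2 (successors {2, 4, 6}): φ is true.
  3 (successors {3}): φ is true.
  4 (successors {4}): φ is false.
  5 (successors {1, 3, 5}): φ is true.
  6 (successors {6}): φ is true.
For instance, at 0:
  At 0: ¬□(s ∧ p) is true, ◇s is true, so ¬□(s ∧ p) → ◇s is true.
    At 0: □(s ∧ p) is false, so ¬□(s ∧ p) is true.
      At 0: □(s ∧ p) requires s ∧ p at every successor {0, 3, 4}.
        s ∧ p fails at 0, so □(s ∧ p) is false at 0.
    At 0: ◇s requires s at some successor in {0, 3, 4}.
      s holds at 3, so ◇s is true at 0.
Satisfying worlds: {0, 1, 2, 3, 5, 6}

0, 1, 2, 3, 5, 6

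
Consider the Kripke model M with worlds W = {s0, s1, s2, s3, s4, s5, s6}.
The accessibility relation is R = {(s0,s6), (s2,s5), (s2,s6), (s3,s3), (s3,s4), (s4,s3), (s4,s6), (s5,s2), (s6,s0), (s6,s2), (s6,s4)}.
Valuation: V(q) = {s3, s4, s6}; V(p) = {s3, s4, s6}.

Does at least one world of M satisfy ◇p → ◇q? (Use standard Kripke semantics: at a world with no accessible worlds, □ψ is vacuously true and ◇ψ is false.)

Let φ = ◇p → ◇q. Evaluate φ at each world:
  s0 (successors {s6}): φ is true.
  s1 (successors ∅): φ is true.
  s2 (successors {s5, s6}): φ is true.
  s3 (successors {s3, s4}): φ is true.
  s4 (successors {s3, s6}): φ is true.
  s5 (successors {s2}): φ is true.
  s6 (successors {s0, s2, s4}): φ is true.
Detail at s0 (witness):
  At s0: ◇p is true, ◇q is true, so ◇p → ◇q is true.
    At s0: ◇p requires p at some successor in {s6}.
      p holds at s6, so ◇p is true at s0.
    At s0: ◇q requires q at some successor in {s6}.
      q holds at s6, so ◇q is true at s0.

Yes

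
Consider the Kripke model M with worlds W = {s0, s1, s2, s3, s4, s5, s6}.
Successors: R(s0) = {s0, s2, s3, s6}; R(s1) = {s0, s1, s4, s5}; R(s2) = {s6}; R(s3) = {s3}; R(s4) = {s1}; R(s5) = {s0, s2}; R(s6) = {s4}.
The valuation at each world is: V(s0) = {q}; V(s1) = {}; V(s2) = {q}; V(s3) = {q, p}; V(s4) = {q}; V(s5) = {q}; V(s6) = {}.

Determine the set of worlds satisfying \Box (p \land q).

Let φ = \Box (p \land q). Evaluate φ at each world:
  s0 (successors {s0, s2, s3, s6}): φ is false.
  s1 (successors {s0, s1, s4, s5}): φ is false.
  s2 (successors {s6}): φ is false.
  s3 (successors {s3}): φ is true.
  s4 (successors {s1}): φ is false.
  s5 (successors {s0, s2}): φ is false.
  s6 (successors {s4}): φ is false.
For instance, at s1:
  At s1: \Box (p \land q) requires p \land q at every successor {s0, s1, s4, s5}.
    p \land q fails at s0, so \Box (p \land q) is false at s1.
Satisfying worlds: {s3}

s3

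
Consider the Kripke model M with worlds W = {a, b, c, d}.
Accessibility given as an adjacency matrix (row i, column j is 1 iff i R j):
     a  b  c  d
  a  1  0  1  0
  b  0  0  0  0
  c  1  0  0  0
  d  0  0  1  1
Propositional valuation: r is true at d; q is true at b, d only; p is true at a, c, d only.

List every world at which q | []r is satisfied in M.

b, d

Recall that []ψ holds at a world iff ψ holds at every accessible world, and <>ψ holds iff ψ holds at some accessible world.
Let φ = q | []r. Evaluate φ at each world:
  a (successors {a, c}): φ is false.
  b (successors ∅): φ is true.
  c (successors {a}): φ is false.
  d (successors {c, d}): φ is true.
For instance, at d:
  At d: q is true, []r is false, so q | []r is true.
    At d: []r requires r at every successor {c, d}.
      r fails at c, so []r is false at d.
Satisfying worlds: {b, d}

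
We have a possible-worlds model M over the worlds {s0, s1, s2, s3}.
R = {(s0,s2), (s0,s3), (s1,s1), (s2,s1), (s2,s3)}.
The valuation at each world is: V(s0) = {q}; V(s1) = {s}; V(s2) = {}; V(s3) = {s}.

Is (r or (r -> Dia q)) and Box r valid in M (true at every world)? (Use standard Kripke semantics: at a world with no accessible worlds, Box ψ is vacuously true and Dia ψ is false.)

No

Recall that Box ψ holds at a world iff ψ holds at every accessible world, and Dia ψ holds iff ψ holds at some accessible world.
Let φ = (r or (r -> Dia q)) and Box r. Evaluate φ at each world:
  s0 (successors {s2, s3}): φ is false.
  s1 (successors {s1}): φ is false.
  s2 (successors {s1, s3}): φ is false.
  s3 (successors ∅): φ is true.
Detail at s0 (counterexample):
  At s0: r or (r -> Dia q) is true, Box r is false, so (r or (r -> Dia q)) and Box r is false.
    At s0: r is false, r -> Dia q is true, so r or (r -> Dia q) is true.
      At s0: r is false, Dia q is false, so r -> Dia q is true.
    At s0: Box r requires r at every successor {s2, s3}.
      r fails at s2, so Box r is false at s0.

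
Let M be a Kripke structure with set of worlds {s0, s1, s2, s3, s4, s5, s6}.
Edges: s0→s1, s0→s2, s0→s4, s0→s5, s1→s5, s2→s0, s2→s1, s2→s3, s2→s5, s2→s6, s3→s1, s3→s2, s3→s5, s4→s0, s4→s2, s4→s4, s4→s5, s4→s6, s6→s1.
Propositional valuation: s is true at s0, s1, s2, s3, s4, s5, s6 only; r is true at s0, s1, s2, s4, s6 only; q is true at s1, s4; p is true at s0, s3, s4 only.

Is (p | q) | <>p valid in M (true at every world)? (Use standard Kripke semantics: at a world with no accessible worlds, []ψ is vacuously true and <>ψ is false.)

No

Let φ = (p | q) | <>p. Evaluate φ at each world:
  s0 (successors {s1, s2, s4, s5}): φ is true.
  s1 (successors {s5}): φ is true.
  s2 (successors {s0, s1, s3, s5, s6}): φ is true.
  s3 (successors {s1, s2, s5}): φ is true.
  s4 (successors {s0, s2, s4, s5, s6}): φ is true.
  s5 (successors ∅): φ is false.
  s6 (successors {s1}): φ is false.
Detail at s5 (counterexample):
  At s5: p | q is false, <>p is false, so (p | q) | <>p is false.
    At s5: no accessible worlds, so <>p is false.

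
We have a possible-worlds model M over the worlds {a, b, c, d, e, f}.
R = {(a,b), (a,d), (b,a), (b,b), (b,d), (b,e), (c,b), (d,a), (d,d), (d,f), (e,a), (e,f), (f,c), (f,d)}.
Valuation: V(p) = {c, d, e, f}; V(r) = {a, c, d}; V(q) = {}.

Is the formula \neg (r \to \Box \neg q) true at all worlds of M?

Recall that \Box ψ holds at a world iff ψ holds at every accessible world, and \Diamond ψ holds iff ψ holds at some accessible world.
Let φ = \neg (r \to \Box \neg q). Evaluate φ at each world:
  a (successors {b, d}): φ is false.
  b (successors {a, b, d, e}): φ is false.
  c (successors {b}): φ is false.
  d (successors {a, d, f}): φ is false.
  e (successors {a, f}): φ is false.
  f (successors {c, d}): φ is false.
Detail at a (counterexample):
  At a: r \to \Box \neg q is true, so \neg (r \to \Box \neg q) is false.
    At a: r is true, \Box \neg q is true, so r \to \Box \neg q is true.
      At a: \Box \neg q requires \neg q at every successor {b, d}.
        At b: \neg q is true.
        At d: \neg q is true.
      So \Box \neg q is true at a.

No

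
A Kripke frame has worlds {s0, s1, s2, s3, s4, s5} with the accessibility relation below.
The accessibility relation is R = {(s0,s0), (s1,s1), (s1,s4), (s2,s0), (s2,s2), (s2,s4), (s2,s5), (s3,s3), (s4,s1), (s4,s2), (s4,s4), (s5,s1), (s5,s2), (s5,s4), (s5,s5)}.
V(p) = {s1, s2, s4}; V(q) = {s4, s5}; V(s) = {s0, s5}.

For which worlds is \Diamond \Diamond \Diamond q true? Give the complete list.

s1, s2, s4, s5

Recall that \Diamond ψ holds at a world iff ψ holds at some accessible world.
Let φ = \Diamond \Diamond \Diamond q. Evaluate φ at each world:
  s0 (successors {s0}): φ is false.
  s1 (successors {s1, s4}): φ is true.
  s2 (successors {s0, s2, s4, s5}): φ is true.
  s3 (successors {s3}): φ is false.
  s4 (successors {s1, s2, s4}): φ is true.
  s5 (successors {s1, s2, s4, s5}): φ is true.
For instance, at s5:
  At s5: \Diamond \Diamond \Diamond q requires \Diamond \Diamond q at some successor in {s1, s2, s4, s5}.
    \Diamond \Diamond q holds at s1, so \Diamond \Diamond \Diamond q is true at s5.
      At s1: \Diamond \Diamond q requires \Diamond q at some successor in {s1, s4}.
        \Diamond q holds at s1, so \Diamond \Diamond q is true at s1.
Satisfying worlds: {s1, s2, s4, s5}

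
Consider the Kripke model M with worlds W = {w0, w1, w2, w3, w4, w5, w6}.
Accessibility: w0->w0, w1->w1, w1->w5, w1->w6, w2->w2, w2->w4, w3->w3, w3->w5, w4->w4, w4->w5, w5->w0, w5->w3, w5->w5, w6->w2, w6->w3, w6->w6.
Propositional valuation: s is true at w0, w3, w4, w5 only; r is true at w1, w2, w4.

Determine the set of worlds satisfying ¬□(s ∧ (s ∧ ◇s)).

Recall that □ψ holds at a world iff ψ holds at every accessible world, and ◇ψ holds iff ψ holds at some accessible world.
Let φ = ¬□(s ∧ (s ∧ ◇s)). Evaluate φ at each world:
  w0 (successors {w0}): φ is false.
  w1 (successors {w1, w5, w6}): φ is true.
  w2 (successors {w2, w4}): φ is true.
  w3 (successors {w3, w5}): φ is false.
  w4 (successors {w4, w5}): φ is false.
  w5 (successors {w0, w3, w5}): φ is false.
  w6 (successors {w2, w3, w6}): φ is true.
For instance, at w0:
  At w0: □(s ∧ (s ∧ ◇s)) is true, so ¬□(s ∧ (s ∧ ◇s)) is false.
    At w0: □(s ∧ (s ∧ ◇s)) requires s ∧ (s ∧ ◇s) at every successor {w0}.
      At w0: s ∧ (s ∧ ◇s) is true.
    So □(s ∧ (s ∧ ◇s)) is true at w0.
Satisfying worlds: {w1, w2, w6}

w1, w2, w6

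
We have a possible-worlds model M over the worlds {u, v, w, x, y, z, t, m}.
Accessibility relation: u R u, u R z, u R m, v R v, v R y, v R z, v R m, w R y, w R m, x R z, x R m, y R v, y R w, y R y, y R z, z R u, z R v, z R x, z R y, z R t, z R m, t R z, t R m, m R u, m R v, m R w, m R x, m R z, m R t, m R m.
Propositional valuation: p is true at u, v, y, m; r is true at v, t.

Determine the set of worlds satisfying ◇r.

v, y, z, m

Let φ = ◇r. Evaluate φ at each world:
  u (successors {u, z, m}): φ is false.
  v (successors {v, y, z, m}): φ is true.
  w (successors {y, m}): φ is false.
  x (successors {z, m}): φ is false.
  y (successors {v, w, y, z}): φ is true.
  z (successors {u, v, x, y, t, m}): φ is true.
  t (successors {z, m}): φ is false.
  m (successors {u, v, w, x, z, t, m}): φ is true.
For instance, at u:
  At u: ◇r requires r at some successor in {u, z, m}.
    At u: r is false.
    At z: r is false.
    At m: r is false.
  So ◇r is false at u.
Satisfying worlds: {v, y, z, m}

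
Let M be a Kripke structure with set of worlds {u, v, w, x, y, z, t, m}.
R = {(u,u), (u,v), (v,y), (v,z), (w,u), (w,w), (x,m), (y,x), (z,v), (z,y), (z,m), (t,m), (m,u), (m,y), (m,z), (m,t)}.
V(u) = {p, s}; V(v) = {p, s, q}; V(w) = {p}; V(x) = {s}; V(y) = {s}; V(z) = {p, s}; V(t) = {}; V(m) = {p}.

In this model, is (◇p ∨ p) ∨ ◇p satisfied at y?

No

At y: ◇p ∨ p is false, ◇p is false, so (◇p ∨ p) ∨ ◇p is false.
  At y: ◇p is false, p is false, so ◇p ∨ p is false.
    At y: ◇p requires p at some successor in {x}.
      At x: p is false.
    So ◇p is false at y.
  At y: ◇p requires p at some successor in {x}.
    At x: p is false.
  So ◇p is false at y.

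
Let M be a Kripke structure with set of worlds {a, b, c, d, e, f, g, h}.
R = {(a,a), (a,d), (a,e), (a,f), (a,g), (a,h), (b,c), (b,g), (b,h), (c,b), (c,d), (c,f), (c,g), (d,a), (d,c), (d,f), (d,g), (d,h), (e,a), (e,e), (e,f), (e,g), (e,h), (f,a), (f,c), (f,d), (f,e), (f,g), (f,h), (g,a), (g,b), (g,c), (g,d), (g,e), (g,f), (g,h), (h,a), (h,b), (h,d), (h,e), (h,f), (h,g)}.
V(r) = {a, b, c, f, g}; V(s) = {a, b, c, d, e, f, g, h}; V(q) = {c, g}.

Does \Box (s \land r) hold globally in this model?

No

Let φ = \Box (s \land r). Evaluate φ at each world:
  a (successors {a, d, e, f, g, h}): φ is false.
  b (successors {c, g, h}): φ is false.
  c (successors {b, d, f, g}): φ is false.
  d (successors {a, c, f, g, h}): φ is false.
  e (successors {a, e, f, g, h}): φ is false.
  f (successors {a, c, d, e, g, h}): φ is false.
  g (successors {a, b, c, d, e, f, h}): φ is false.
  h (successors {a, b, d, e, f, g}): φ is false.
Detail at a (counterexample):
  At a: \Box (s \land r) requires s \land r at every successor {a, d, e, f, g, h}.
    s \land r fails at d, so \Box (s \land r) is false at a.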